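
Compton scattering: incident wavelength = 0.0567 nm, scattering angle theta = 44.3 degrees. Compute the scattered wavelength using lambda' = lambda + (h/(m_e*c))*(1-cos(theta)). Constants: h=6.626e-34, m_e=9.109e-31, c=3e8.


Compton wavelength: h/(m_e*c) = 2.4247e-12 m
d_lambda = 2.4247e-12 * (1 - cos(44.3 deg))
= 2.4247e-12 * 0.284307
= 6.8936e-13 m = 0.000689 nm
lambda' = 0.0567 + 0.000689
= 0.057389 nm

0.057389


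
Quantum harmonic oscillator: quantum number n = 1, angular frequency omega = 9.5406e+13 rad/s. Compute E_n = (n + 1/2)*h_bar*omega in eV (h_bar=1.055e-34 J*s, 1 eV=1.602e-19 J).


E = (n + 1/2) * h_bar * omega
= (1 + 0.5) * 1.055e-34 * 9.5406e+13
= 1.5 * 1.0065e-20
= 1.5098e-20 J
= 0.0942 eV

0.0942


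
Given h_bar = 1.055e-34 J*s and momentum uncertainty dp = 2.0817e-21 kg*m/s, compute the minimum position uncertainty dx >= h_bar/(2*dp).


dx = h_bar / (2 * dp)
= 1.055e-34 / (2 * 2.0817e-21)
= 1.055e-34 / 4.1634e-21
= 2.5340e-14 m

2.5340e-14


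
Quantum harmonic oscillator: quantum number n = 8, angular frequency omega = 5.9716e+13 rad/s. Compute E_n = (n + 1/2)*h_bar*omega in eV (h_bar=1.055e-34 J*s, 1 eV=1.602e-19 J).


E = (n + 1/2) * h_bar * omega
= (8 + 0.5) * 1.055e-34 * 5.9716e+13
= 8.5 * 6.3000e-21
= 5.3550e-20 J
= 0.3343 eV

0.3343


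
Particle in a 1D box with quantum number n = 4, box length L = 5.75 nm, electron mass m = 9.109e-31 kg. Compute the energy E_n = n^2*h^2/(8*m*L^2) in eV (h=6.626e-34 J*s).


E = n^2 * h^2 / (8 * m * L^2)
= 4^2 * (6.626e-34)^2 / (8 * 9.109e-31 * (5.75e-9)^2)
= 16 * 4.3904e-67 / (8 * 9.109e-31 * 3.3063e-17)
= 2.9156e-20 J
= 0.182 eV

0.182


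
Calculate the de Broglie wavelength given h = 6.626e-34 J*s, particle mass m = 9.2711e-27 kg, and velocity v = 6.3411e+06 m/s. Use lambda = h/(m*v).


lambda = h / (m * v)
= 6.626e-34 / (9.2711e-27 * 6.3411e+06)
= 6.626e-34 / 5.8789e-20
= 1.1271e-14 m

1.1271e-14


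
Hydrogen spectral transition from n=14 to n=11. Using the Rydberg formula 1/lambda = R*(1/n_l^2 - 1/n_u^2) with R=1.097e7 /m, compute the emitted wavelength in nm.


1/lambda = R * (1/n_l^2 - 1/n_u^2)
= 1.097e7 * (1/11^2 - 1/14^2)
= 1.097e7 * (0.008264 - 0.005102)
= 1.097e7 * 0.003162
= 3.4692e+04 /m
lambda = 1 / 3.4692e+04 = 28825.2811 nm

28825.2811


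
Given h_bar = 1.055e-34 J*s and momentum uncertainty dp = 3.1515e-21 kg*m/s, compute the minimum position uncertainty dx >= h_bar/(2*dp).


dx = h_bar / (2 * dp)
= 1.055e-34 / (2 * 3.1515e-21)
= 1.055e-34 / 6.3030e-21
= 1.6738e-14 m

1.6738e-14


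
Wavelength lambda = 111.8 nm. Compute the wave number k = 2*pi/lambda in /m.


k = 2 * pi / lambda
= 6.2832 / (111.8e-9)
= 6.2832 / 1.1180e-07
= 5.6200e+07 /m

5.6200e+07


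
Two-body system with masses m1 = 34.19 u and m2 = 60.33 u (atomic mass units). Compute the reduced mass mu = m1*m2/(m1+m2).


mu = m1 * m2 / (m1 + m2)
= 34.19 * 60.33 / (34.19 + 60.33)
= 2062.6827 / 94.52
= 21.8227 u

21.8227


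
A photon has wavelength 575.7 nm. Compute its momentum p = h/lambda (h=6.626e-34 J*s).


p = h / lambda
= 6.626e-34 / (575.7e-9)
= 6.626e-34 / 5.7570e-07
= 1.1509e-27 kg*m/s

1.1509e-27


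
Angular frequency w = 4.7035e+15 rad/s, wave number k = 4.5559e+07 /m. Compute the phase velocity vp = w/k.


vp = w / k
= 4.7035e+15 / 4.5559e+07
= 1.0324e+08 m/s

1.0324e+08


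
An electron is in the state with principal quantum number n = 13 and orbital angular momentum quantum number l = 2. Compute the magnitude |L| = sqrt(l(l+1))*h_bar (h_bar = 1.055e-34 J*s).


L = sqrt(l*(l+1)) * h_bar
= sqrt(2 * 3) * 1.055e-34
= sqrt(6) * 1.055e-34
= 2.4495 * 1.055e-34
= 2.5842e-34 J*s

2.5842e-34


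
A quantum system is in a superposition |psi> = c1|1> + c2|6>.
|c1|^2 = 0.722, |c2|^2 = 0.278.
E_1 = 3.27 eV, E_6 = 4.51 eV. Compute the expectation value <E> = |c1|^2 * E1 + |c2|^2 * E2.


<E> = |c1|^2 * E1 + |c2|^2 * E2
= 0.722 * 3.27 + 0.278 * 4.51
= 2.3609 + 1.2538
= 3.6147 eV

3.6147


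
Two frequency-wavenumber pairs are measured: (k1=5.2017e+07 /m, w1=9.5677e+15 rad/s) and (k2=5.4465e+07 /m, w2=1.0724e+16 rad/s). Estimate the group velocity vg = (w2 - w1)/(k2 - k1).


vg = (w2 - w1) / (k2 - k1)
= (1.0724e+16 - 9.5677e+15) / (5.4465e+07 - 5.2017e+07)
= 1.1563e+15 / 2.4480e+06
= 4.7234e+08 m/s

4.7234e+08


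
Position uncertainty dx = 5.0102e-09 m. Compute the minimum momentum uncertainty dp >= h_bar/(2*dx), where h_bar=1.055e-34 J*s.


dp = h_bar / (2 * dx)
= 1.055e-34 / (2 * 5.0102e-09)
= 1.055e-34 / 1.0020e-08
= 1.0529e-26 kg*m/s

1.0529e-26


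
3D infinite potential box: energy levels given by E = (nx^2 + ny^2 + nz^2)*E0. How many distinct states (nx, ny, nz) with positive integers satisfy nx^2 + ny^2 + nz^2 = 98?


Enumerate all (nx, ny, nz) with nx^2 + ny^2 + nz^2 = 98:
(1,4,9)
(1,9,4)
(3,5,8)
(3,8,5)
(4,1,9)
(4,9,1)
(5,3,8)
(5,8,3)
(8,3,5)
(8,5,3)
(9,1,4)
(9,4,1)
Total degeneracy = 12

12


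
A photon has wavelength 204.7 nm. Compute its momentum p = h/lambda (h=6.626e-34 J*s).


p = h / lambda
= 6.626e-34 / (204.7e-9)
= 6.626e-34 / 2.0470e-07
= 3.2369e-27 kg*m/s

3.2369e-27


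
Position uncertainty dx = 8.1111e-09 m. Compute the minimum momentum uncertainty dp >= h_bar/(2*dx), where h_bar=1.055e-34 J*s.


dp = h_bar / (2 * dx)
= 1.055e-34 / (2 * 8.1111e-09)
= 1.055e-34 / 1.6222e-08
= 6.5034e-27 kg*m/s

6.5034e-27


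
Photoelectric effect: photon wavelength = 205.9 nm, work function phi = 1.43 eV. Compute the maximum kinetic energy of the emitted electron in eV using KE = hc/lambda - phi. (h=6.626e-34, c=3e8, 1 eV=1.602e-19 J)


E_photon = hc / lambda
= (6.626e-34)(3e8) / (205.9e-9)
= 9.6542e-19 J
= 6.0263 eV
KE = E_photon - phi
= 6.0263 - 1.43
= 4.5963 eV

4.5963


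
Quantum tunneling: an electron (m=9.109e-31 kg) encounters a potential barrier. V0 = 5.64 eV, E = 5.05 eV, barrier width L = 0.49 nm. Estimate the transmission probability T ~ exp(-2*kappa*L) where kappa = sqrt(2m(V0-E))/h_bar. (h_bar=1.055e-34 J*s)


V0 - E = 0.59 eV = 9.4518e-20 J
kappa = sqrt(2 * m * (V0-E)) / h_bar
= sqrt(2 * 9.109e-31 * 9.4518e-20) / 1.055e-34
= 3.9333e+09 /m
2*kappa*L = 2 * 3.9333e+09 * 0.49e-9
= 3.8546
T = exp(-3.8546) = 2.118172e-02

2.118172e-02


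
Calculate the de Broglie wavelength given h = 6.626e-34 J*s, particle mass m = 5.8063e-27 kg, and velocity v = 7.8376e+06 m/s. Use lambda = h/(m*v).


lambda = h / (m * v)
= 6.626e-34 / (5.8063e-27 * 7.8376e+06)
= 6.626e-34 / 4.5507e-20
= 1.4560e-14 m

1.4560e-14


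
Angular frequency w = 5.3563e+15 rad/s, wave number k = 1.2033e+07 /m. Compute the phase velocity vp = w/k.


vp = w / k
= 5.3563e+15 / 1.2033e+07
= 4.4513e+08 m/s

4.4513e+08


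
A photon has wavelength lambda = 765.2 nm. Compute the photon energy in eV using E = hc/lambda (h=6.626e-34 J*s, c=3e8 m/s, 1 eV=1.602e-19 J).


E = hc / lambda
= (6.626e-34)(3e8) / (765.2e-9)
= 1.9878e-25 / 7.6520e-07
= 2.5978e-19 J
Converting to eV: 2.5978e-19 / 1.602e-19
= 1.6216 eV

1.6216


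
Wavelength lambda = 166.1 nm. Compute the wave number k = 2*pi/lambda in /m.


k = 2 * pi / lambda
= 6.2832 / (166.1e-9)
= 6.2832 / 1.6610e-07
= 3.7828e+07 /m

3.7828e+07


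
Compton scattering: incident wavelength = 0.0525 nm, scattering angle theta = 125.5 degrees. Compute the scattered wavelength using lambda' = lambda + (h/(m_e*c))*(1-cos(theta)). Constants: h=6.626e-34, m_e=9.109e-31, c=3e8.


Compton wavelength: h/(m_e*c) = 2.4247e-12 m
d_lambda = 2.4247e-12 * (1 - cos(125.5 deg))
= 2.4247e-12 * 1.580703
= 3.8327e-12 m = 0.003833 nm
lambda' = 0.0525 + 0.003833
= 0.056333 nm

0.056333


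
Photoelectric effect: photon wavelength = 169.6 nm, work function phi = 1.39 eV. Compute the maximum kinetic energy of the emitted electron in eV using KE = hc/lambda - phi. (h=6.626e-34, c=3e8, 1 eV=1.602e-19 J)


E_photon = hc / lambda
= (6.626e-34)(3e8) / (169.6e-9)
= 1.1721e-18 J
= 7.3162 eV
KE = E_photon - phi
= 7.3162 - 1.39
= 5.9262 eV

5.9262


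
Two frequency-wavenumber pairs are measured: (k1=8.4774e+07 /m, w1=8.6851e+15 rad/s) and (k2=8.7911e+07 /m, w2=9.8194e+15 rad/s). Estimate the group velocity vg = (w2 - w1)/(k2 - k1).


vg = (w2 - w1) / (k2 - k1)
= (9.8194e+15 - 8.6851e+15) / (8.7911e+07 - 8.4774e+07)
= 1.1343e+15 / 3.1370e+06
= 3.6159e+08 m/s

3.6159e+08


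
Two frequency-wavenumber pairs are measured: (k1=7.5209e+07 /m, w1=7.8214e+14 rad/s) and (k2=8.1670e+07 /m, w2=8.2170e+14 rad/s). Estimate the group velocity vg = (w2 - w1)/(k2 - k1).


vg = (w2 - w1) / (k2 - k1)
= (8.2170e+14 - 7.8214e+14) / (8.1670e+07 - 7.5209e+07)
= 3.9560e+13 / 6.4610e+06
= 6.1229e+06 m/s

6.1229e+06


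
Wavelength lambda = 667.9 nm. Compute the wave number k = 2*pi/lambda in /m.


k = 2 * pi / lambda
= 6.2832 / (667.9e-9)
= 6.2832 / 6.6790e-07
= 9.4074e+06 /m

9.4074e+06


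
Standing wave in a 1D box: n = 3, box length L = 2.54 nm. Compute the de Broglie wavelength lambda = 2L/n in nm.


lambda = 2L / n
= 2 * 2.54 / 3
= 5.08 / 3
= 1.6933 nm

1.6933


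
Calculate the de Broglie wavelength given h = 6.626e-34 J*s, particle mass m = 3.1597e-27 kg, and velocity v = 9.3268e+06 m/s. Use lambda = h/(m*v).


lambda = h / (m * v)
= 6.626e-34 / (3.1597e-27 * 9.3268e+06)
= 6.626e-34 / 2.9470e-20
= 2.2484e-14 m

2.2484e-14


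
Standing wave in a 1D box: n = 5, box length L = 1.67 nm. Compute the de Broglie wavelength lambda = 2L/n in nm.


lambda = 2L / n
= 2 * 1.67 / 5
= 3.34 / 5
= 0.668 nm

0.668


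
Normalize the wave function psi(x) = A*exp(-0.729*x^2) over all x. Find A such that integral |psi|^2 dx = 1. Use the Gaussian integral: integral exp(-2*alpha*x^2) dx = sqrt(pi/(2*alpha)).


integral |psi|^2 dx = A^2 * sqrt(pi/(2*alpha)) = 1
A^2 = sqrt(2*alpha/pi)
= sqrt(2 * 0.729 / pi)
= 0.681246
A = sqrt(0.681246)
= 0.8254

0.8254


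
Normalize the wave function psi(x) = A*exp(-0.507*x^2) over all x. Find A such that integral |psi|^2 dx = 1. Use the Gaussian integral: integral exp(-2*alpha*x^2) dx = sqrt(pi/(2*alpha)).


integral |psi|^2 dx = A^2 * sqrt(pi/(2*alpha)) = 1
A^2 = sqrt(2*alpha/pi)
= sqrt(2 * 0.507 / pi)
= 0.568125
A = sqrt(0.568125)
= 0.7537

0.7537


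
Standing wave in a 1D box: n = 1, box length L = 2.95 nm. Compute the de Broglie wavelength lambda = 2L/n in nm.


lambda = 2L / n
= 2 * 2.95 / 1
= 5.9 / 1
= 5.9 nm

5.9


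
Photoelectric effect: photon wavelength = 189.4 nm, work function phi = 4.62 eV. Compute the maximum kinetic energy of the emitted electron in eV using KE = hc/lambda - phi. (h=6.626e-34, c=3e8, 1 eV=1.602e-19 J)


E_photon = hc / lambda
= (6.626e-34)(3e8) / (189.4e-9)
= 1.0495e-18 J
= 6.5513 eV
KE = E_photon - phi
= 6.5513 - 4.62
= 1.9313 eV

1.9313


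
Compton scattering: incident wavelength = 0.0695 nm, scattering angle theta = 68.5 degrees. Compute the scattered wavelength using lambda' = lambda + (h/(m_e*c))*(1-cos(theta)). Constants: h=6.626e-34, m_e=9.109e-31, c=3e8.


Compton wavelength: h/(m_e*c) = 2.4247e-12 m
d_lambda = 2.4247e-12 * (1 - cos(68.5 deg))
= 2.4247e-12 * 0.633499
= 1.5360e-12 m = 0.001536 nm
lambda' = 0.0695 + 0.001536
= 0.071036 nm

0.071036


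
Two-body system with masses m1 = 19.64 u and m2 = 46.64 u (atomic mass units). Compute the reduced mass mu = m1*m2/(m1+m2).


mu = m1 * m2 / (m1 + m2)
= 19.64 * 46.64 / (19.64 + 46.64)
= 916.0096 / 66.28
= 13.8203 u

13.8203


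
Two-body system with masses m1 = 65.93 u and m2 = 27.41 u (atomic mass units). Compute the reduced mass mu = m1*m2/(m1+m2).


mu = m1 * m2 / (m1 + m2)
= 65.93 * 27.41 / (65.93 + 27.41)
= 1807.1413 / 93.34
= 19.3608 u

19.3608


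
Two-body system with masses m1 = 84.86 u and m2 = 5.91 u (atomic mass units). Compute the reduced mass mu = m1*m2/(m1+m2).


mu = m1 * m2 / (m1 + m2)
= 84.86 * 5.91 / (84.86 + 5.91)
= 501.5226 / 90.77
= 5.5252 u

5.5252


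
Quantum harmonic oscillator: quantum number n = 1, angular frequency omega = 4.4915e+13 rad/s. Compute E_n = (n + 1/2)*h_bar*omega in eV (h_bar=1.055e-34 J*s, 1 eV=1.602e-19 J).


E = (n + 1/2) * h_bar * omega
= (1 + 0.5) * 1.055e-34 * 4.4915e+13
= 1.5 * 4.7385e-21
= 7.1078e-21 J
= 0.0444 eV

0.0444


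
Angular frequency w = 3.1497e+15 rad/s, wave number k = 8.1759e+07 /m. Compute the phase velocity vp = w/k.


vp = w / k
= 3.1497e+15 / 8.1759e+07
= 3.8524e+07 m/s

3.8524e+07


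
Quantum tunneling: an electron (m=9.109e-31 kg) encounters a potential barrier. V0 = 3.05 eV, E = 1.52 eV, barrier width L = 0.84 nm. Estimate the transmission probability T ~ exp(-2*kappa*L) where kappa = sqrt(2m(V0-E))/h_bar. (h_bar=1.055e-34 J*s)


V0 - E = 1.53 eV = 2.4511e-19 J
kappa = sqrt(2 * m * (V0-E)) / h_bar
= sqrt(2 * 9.109e-31 * 2.4511e-19) / 1.055e-34
= 6.3340e+09 /m
2*kappa*L = 2 * 6.3340e+09 * 0.84e-9
= 10.641
T = exp(-10.641) = 2.391412e-05

2.391412e-05


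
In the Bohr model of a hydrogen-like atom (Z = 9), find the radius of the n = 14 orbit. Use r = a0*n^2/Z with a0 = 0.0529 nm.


r = a0 * n^2 / Z
= 0.0529 * 14^2 / 9
= 0.0529 * 196 / 9
= 1.152 nm

1.152


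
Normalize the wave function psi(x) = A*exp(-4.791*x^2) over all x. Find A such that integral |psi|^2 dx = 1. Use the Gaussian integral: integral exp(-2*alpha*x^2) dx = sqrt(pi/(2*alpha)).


integral |psi|^2 dx = A^2 * sqrt(pi/(2*alpha)) = 1
A^2 = sqrt(2*alpha/pi)
= sqrt(2 * 4.791 / pi)
= 1.746438
A = sqrt(1.746438)
= 1.3215

1.3215


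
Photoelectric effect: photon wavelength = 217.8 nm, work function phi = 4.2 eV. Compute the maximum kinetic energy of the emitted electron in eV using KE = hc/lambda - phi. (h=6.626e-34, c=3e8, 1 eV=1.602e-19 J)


E_photon = hc / lambda
= (6.626e-34)(3e8) / (217.8e-9)
= 9.1267e-19 J
= 5.6971 eV
KE = E_photon - phi
= 5.6971 - 4.2
= 1.4971 eV

1.4971


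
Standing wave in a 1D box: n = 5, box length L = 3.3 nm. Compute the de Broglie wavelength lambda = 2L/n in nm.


lambda = 2L / n
= 2 * 3.3 / 5
= 6.6 / 5
= 1.32 nm

1.32


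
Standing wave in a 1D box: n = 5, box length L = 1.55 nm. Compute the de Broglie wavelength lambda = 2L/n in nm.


lambda = 2L / n
= 2 * 1.55 / 5
= 3.1 / 5
= 0.62 nm

0.62


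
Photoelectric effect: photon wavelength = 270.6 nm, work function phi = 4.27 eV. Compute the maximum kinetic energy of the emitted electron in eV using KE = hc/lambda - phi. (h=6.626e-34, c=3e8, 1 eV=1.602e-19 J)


E_photon = hc / lambda
= (6.626e-34)(3e8) / (270.6e-9)
= 7.3459e-19 J
= 4.5855 eV
KE = E_photon - phi
= 4.5855 - 4.27
= 0.3155 eV

0.3155


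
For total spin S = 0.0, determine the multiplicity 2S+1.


Spin multiplicity = 2S + 1
= 2 * 0.0 + 1
= 0.0 + 1
= 1

1


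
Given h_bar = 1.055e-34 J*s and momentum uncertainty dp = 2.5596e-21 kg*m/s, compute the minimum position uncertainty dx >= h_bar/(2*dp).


dx = h_bar / (2 * dp)
= 1.055e-34 / (2 * 2.5596e-21)
= 1.055e-34 / 5.1192e-21
= 2.0609e-14 m

2.0609e-14


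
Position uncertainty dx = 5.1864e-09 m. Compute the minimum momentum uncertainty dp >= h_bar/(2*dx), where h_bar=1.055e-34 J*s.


dp = h_bar / (2 * dx)
= 1.055e-34 / (2 * 5.1864e-09)
= 1.055e-34 / 1.0373e-08
= 1.0171e-26 kg*m/s

1.0171e-26


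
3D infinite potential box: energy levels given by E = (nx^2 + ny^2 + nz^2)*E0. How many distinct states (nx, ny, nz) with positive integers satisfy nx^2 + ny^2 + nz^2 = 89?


Enumerate all (nx, ny, nz) with nx^2 + ny^2 + nz^2 = 89:
(2,2,9)
(2,6,7)
(2,7,6)
(2,9,2)
(3,4,8)
(3,8,4)
(4,3,8)
(4,8,3)
(6,2,7)
(6,7,2)
(7,2,6)
(7,6,2)
(8,3,4)
(8,4,3)
(9,2,2)
Total degeneracy = 15

15


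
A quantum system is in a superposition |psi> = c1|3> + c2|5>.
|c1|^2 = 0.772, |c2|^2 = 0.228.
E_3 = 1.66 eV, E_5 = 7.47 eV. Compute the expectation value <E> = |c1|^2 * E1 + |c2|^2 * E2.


<E> = |c1|^2 * E1 + |c2|^2 * E2
= 0.772 * 1.66 + 0.228 * 7.47
= 1.2815 + 1.7032
= 2.9847 eV

2.9847


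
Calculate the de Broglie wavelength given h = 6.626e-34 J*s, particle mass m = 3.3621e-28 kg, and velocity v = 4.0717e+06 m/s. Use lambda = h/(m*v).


lambda = h / (m * v)
= 6.626e-34 / (3.3621e-28 * 4.0717e+06)
= 6.626e-34 / 1.3689e-21
= 4.8402e-13 m

4.8402e-13


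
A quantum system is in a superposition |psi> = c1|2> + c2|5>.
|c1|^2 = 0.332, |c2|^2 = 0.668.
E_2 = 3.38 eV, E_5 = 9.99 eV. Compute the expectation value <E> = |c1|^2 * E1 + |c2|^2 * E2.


<E> = |c1|^2 * E1 + |c2|^2 * E2
= 0.332 * 3.38 + 0.668 * 9.99
= 1.1222 + 6.6733
= 7.7955 eV

7.7955


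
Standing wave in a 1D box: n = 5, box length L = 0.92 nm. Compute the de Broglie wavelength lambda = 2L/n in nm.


lambda = 2L / n
= 2 * 0.92 / 5
= 1.84 / 5
= 0.368 nm

0.368


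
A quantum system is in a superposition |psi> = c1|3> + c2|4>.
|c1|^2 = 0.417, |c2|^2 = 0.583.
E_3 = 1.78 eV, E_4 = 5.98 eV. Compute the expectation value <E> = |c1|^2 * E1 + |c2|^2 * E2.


<E> = |c1|^2 * E1 + |c2|^2 * E2
= 0.417 * 1.78 + 0.583 * 5.98
= 0.7423 + 3.4863
= 4.2286 eV

4.2286


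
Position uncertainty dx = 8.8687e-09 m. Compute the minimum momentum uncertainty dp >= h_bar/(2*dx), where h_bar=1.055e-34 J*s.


dp = h_bar / (2 * dx)
= 1.055e-34 / (2 * 8.8687e-09)
= 1.055e-34 / 1.7737e-08
= 5.9479e-27 kg*m/s

5.9479e-27


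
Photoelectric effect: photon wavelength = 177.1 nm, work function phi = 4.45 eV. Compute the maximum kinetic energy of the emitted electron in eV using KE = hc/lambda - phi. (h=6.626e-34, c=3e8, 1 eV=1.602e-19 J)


E_photon = hc / lambda
= (6.626e-34)(3e8) / (177.1e-9)
= 1.1224e-18 J
= 7.0063 eV
KE = E_photon - phi
= 7.0063 - 4.45
= 2.5563 eV

2.5563


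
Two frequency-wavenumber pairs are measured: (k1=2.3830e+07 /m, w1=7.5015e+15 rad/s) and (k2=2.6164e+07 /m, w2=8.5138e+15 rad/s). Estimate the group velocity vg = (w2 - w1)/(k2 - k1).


vg = (w2 - w1) / (k2 - k1)
= (8.5138e+15 - 7.5015e+15) / (2.6164e+07 - 2.3830e+07)
= 1.0123e+15 / 2.3340e+06
= 4.3372e+08 m/s

4.3372e+08


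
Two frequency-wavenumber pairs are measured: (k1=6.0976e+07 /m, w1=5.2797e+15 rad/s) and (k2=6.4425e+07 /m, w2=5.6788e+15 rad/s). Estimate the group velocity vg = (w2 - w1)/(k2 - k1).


vg = (w2 - w1) / (k2 - k1)
= (5.6788e+15 - 5.2797e+15) / (6.4425e+07 - 6.0976e+07)
= 3.9910e+14 / 3.4490e+06
= 1.1571e+08 m/s

1.1571e+08


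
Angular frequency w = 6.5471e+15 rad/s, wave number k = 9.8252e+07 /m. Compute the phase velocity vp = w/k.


vp = w / k
= 6.5471e+15 / 9.8252e+07
= 6.6636e+07 m/s

6.6636e+07


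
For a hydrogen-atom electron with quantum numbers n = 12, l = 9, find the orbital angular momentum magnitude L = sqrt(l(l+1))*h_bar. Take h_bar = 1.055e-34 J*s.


L = sqrt(l*(l+1)) * h_bar
= sqrt(9 * 10) * 1.055e-34
= sqrt(90) * 1.055e-34
= 9.4868 * 1.055e-34
= 1.0009e-33 J*s

1.0009e-33


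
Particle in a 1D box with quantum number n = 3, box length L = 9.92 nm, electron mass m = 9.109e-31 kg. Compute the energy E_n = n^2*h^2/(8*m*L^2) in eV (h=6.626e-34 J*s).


E = n^2 * h^2 / (8 * m * L^2)
= 3^2 * (6.626e-34)^2 / (8 * 9.109e-31 * (9.92e-9)^2)
= 9 * 4.3904e-67 / (8 * 9.109e-31 * 9.8406e-17)
= 5.5101e-21 J
= 0.0344 eV

0.0344


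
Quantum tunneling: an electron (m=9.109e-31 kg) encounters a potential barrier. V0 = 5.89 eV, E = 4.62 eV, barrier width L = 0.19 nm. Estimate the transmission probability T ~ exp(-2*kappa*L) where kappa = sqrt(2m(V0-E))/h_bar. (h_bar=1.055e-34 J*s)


V0 - E = 1.27 eV = 2.0345e-19 J
kappa = sqrt(2 * m * (V0-E)) / h_bar
= sqrt(2 * 9.109e-31 * 2.0345e-19) / 1.055e-34
= 5.7707e+09 /m
2*kappa*L = 2 * 5.7707e+09 * 0.19e-9
= 2.1929
T = exp(-2.1929) = 1.115950e-01

1.115950e-01


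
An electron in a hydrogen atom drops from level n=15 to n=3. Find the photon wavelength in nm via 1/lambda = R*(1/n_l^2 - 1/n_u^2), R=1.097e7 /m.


1/lambda = R * (1/n_l^2 - 1/n_u^2)
= 1.097e7 * (1/3^2 - 1/15^2)
= 1.097e7 * (0.111111 - 0.004444)
= 1.097e7 * 0.106667
= 1.1701e+06 /m
lambda = 1 / 1.1701e+06 = 854.6035 nm

854.6035


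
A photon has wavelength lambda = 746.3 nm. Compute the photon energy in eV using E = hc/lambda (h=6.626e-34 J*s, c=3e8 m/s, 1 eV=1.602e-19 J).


E = hc / lambda
= (6.626e-34)(3e8) / (746.3e-9)
= 1.9878e-25 / 7.4630e-07
= 2.6635e-19 J
Converting to eV: 2.6635e-19 / 1.602e-19
= 1.6626 eV

1.6626


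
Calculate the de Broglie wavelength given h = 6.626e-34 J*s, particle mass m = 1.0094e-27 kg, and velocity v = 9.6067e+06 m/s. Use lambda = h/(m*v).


lambda = h / (m * v)
= 6.626e-34 / (1.0094e-27 * 9.6067e+06)
= 6.626e-34 / 9.6970e-21
= 6.8330e-14 m

6.8330e-14


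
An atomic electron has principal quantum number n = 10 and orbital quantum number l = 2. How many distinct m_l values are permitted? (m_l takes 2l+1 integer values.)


m_l ranges from -l to +l in integer steps
So m_l goes from -2 to +2
Count = 2l + 1 = 2*2 + 1
= 5

5


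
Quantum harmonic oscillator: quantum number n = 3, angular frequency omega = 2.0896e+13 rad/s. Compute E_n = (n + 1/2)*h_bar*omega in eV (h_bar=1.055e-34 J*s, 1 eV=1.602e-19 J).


E = (n + 1/2) * h_bar * omega
= (3 + 0.5) * 1.055e-34 * 2.0896e+13
= 3.5 * 2.2045e-21
= 7.7158e-21 J
= 0.0482 eV

0.0482


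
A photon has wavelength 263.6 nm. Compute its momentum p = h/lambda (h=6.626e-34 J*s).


p = h / lambda
= 6.626e-34 / (263.6e-9)
= 6.626e-34 / 2.6360e-07
= 2.5137e-27 kg*m/s

2.5137e-27


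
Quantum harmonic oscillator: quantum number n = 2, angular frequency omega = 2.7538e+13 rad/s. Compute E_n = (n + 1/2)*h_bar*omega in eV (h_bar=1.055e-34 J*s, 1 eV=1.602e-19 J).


E = (n + 1/2) * h_bar * omega
= (2 + 0.5) * 1.055e-34 * 2.7538e+13
= 2.5 * 2.9053e-21
= 7.2631e-21 J
= 0.0453 eV

0.0453


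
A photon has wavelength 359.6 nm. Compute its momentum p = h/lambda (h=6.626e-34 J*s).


p = h / lambda
= 6.626e-34 / (359.6e-9)
= 6.626e-34 / 3.5960e-07
= 1.8426e-27 kg*m/s

1.8426e-27


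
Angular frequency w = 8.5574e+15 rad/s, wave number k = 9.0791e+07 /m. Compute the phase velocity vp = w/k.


vp = w / k
= 8.5574e+15 / 9.0791e+07
= 9.4254e+07 m/s

9.4254e+07


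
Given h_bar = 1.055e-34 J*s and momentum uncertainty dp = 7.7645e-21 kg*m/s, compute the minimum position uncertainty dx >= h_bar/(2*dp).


dx = h_bar / (2 * dp)
= 1.055e-34 / (2 * 7.7645e-21)
= 1.055e-34 / 1.5529e-20
= 6.7937e-15 m

6.7937e-15


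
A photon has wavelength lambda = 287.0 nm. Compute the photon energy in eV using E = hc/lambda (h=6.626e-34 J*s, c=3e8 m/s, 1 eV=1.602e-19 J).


E = hc / lambda
= (6.626e-34)(3e8) / (287.0e-9)
= 1.9878e-25 / 2.8700e-07
= 6.9261e-19 J
Converting to eV: 6.9261e-19 / 1.602e-19
= 4.3234 eV

4.3234


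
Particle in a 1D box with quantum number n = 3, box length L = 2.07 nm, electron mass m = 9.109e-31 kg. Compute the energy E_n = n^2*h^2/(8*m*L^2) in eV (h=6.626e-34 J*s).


E = n^2 * h^2 / (8 * m * L^2)
= 3^2 * (6.626e-34)^2 / (8 * 9.109e-31 * (2.07e-9)^2)
= 9 * 4.3904e-67 / (8 * 9.109e-31 * 4.2849e-18)
= 1.2654e-19 J
= 0.7899 eV

0.7899


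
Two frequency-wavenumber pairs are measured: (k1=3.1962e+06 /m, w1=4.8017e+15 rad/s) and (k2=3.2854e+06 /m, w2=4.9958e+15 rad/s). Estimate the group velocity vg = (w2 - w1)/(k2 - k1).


vg = (w2 - w1) / (k2 - k1)
= (4.9958e+15 - 4.8017e+15) / (3.2854e+06 - 3.1962e+06)
= 1.9410e+14 / 8.9200e+04
= 2.1760e+09 m/s

2.1760e+09


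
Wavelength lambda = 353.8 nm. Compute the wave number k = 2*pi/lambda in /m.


k = 2 * pi / lambda
= 6.2832 / (353.8e-9)
= 6.2832 / 3.5380e-07
= 1.7759e+07 /m

1.7759e+07


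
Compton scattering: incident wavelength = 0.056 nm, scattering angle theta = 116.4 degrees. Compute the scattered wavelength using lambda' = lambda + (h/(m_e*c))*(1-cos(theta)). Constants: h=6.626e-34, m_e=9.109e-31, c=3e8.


Compton wavelength: h/(m_e*c) = 2.4247e-12 m
d_lambda = 2.4247e-12 * (1 - cos(116.4 deg))
= 2.4247e-12 * 1.444635
= 3.5028e-12 m = 0.003503 nm
lambda' = 0.056 + 0.003503
= 0.059503 nm

0.059503


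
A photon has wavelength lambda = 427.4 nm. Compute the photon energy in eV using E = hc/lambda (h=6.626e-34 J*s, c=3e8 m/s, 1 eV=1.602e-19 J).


E = hc / lambda
= (6.626e-34)(3e8) / (427.4e-9)
= 1.9878e-25 / 4.2740e-07
= 4.6509e-19 J
Converting to eV: 4.6509e-19 / 1.602e-19
= 2.9032 eV

2.9032


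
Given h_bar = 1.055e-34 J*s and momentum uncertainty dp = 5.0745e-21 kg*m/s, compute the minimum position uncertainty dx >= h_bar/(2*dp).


dx = h_bar / (2 * dp)
= 1.055e-34 / (2 * 5.0745e-21)
= 1.055e-34 / 1.0149e-20
= 1.0395e-14 m

1.0395e-14


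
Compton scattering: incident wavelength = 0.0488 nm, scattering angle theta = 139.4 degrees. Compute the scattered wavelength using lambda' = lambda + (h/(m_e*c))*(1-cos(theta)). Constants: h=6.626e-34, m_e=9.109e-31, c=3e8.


Compton wavelength: h/(m_e*c) = 2.4247e-12 m
d_lambda = 2.4247e-12 * (1 - cos(139.4 deg))
= 2.4247e-12 * 1.759271
= 4.2657e-12 m = 0.004266 nm
lambda' = 0.0488 + 0.004266
= 0.053066 nm

0.053066


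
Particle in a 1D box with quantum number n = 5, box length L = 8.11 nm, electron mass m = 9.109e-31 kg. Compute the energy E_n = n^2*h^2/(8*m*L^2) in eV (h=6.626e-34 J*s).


E = n^2 * h^2 / (8 * m * L^2)
= 5^2 * (6.626e-34)^2 / (8 * 9.109e-31 * (8.11e-9)^2)
= 25 * 4.3904e-67 / (8 * 9.109e-31 * 6.5772e-17)
= 2.2900e-20 J
= 0.1429 eV

0.1429


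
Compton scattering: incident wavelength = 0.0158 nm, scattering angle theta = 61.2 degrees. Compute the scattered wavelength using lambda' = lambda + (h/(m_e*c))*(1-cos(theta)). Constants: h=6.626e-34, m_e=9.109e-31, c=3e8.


Compton wavelength: h/(m_e*c) = 2.4247e-12 m
d_lambda = 2.4247e-12 * (1 - cos(61.2 deg))
= 2.4247e-12 * 0.518246
= 1.2566e-12 m = 0.001257 nm
lambda' = 0.0158 + 0.001257
= 0.017057 nm

0.017057


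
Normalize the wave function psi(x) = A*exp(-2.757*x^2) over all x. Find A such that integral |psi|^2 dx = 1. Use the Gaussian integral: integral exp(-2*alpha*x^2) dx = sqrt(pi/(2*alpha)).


integral |psi|^2 dx = A^2 * sqrt(pi/(2*alpha)) = 1
A^2 = sqrt(2*alpha/pi)
= sqrt(2 * 2.757 / pi)
= 1.324825
A = sqrt(1.324825)
= 1.151

1.151


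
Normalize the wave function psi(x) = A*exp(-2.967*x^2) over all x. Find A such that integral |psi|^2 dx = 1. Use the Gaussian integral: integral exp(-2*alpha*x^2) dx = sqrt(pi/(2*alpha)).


integral |psi|^2 dx = A^2 * sqrt(pi/(2*alpha)) = 1
A^2 = sqrt(2*alpha/pi)
= sqrt(2 * 2.967 / pi)
= 1.374355
A = sqrt(1.374355)
= 1.1723

1.1723


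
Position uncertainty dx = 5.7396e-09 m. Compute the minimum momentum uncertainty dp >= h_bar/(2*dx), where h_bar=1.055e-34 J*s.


dp = h_bar / (2 * dx)
= 1.055e-34 / (2 * 5.7396e-09)
= 1.055e-34 / 1.1479e-08
= 9.1905e-27 kg*m/s

9.1905e-27


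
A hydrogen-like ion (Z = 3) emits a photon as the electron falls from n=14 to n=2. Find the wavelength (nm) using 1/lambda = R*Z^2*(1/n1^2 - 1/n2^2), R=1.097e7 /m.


1/lambda = R * Z^2 * (1/n1^2 - 1/n2^2)
= 1.097e7 * 3^2 * (1/2^2 - 1/14^2)
= 1.097e7 * 9 * (0.25 - 0.005102)
= 2.4179e+07 /m
lambda = 1 / 2.4179e+07
= 41.3586 nm

41.3586


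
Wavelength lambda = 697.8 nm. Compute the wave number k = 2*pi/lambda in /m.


k = 2 * pi / lambda
= 6.2832 / (697.8e-9)
= 6.2832 / 6.9780e-07
= 9.0043e+06 /m

9.0043e+06


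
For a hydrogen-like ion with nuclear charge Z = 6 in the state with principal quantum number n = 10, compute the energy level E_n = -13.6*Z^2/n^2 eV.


E_n = -13.6 * Z^2 / n^2
= -13.6 * 6^2 / 10^2
= -13.6 * 36 / 100
= -4.896 eV

-4.896


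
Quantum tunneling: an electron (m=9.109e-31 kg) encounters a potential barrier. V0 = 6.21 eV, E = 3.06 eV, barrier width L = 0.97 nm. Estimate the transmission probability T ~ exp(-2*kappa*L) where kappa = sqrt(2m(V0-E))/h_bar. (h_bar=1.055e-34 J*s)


V0 - E = 3.15 eV = 5.0463e-19 J
kappa = sqrt(2 * m * (V0-E)) / h_bar
= sqrt(2 * 9.109e-31 * 5.0463e-19) / 1.055e-34
= 9.0883e+09 /m
2*kappa*L = 2 * 9.0883e+09 * 0.97e-9
= 17.6314
T = exp(-17.6314) = 2.201870e-08

2.201870e-08


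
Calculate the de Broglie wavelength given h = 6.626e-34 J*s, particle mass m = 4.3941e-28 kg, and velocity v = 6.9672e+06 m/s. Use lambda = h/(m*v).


lambda = h / (m * v)
= 6.626e-34 / (4.3941e-28 * 6.9672e+06)
= 6.626e-34 / 3.0615e-21
= 2.1643e-13 m

2.1643e-13


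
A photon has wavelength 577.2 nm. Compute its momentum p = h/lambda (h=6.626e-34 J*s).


p = h / lambda
= 6.626e-34 / (577.2e-9)
= 6.626e-34 / 5.7720e-07
= 1.1480e-27 kg*m/s

1.1480e-27


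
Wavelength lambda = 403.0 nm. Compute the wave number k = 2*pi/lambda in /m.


k = 2 * pi / lambda
= 6.2832 / (403.0e-9)
= 6.2832 / 4.0300e-07
= 1.5591e+07 /m

1.5591e+07


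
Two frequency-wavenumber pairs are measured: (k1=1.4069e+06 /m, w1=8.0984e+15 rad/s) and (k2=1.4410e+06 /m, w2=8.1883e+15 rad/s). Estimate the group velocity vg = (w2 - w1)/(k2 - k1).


vg = (w2 - w1) / (k2 - k1)
= (8.1883e+15 - 8.0984e+15) / (1.4410e+06 - 1.4069e+06)
= 8.9900e+13 / 3.4100e+04
= 2.6364e+09 m/s

2.6364e+09


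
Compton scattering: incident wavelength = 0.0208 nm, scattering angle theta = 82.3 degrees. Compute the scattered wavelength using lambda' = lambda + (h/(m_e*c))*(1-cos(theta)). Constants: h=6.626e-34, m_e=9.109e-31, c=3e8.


Compton wavelength: h/(m_e*c) = 2.4247e-12 m
d_lambda = 2.4247e-12 * (1 - cos(82.3 deg))
= 2.4247e-12 * 0.866014
= 2.0998e-12 m = 0.0021 nm
lambda' = 0.0208 + 0.0021
= 0.0229 nm

0.0229


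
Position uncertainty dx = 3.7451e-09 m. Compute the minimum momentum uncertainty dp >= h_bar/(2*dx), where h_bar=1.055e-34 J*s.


dp = h_bar / (2 * dx)
= 1.055e-34 / (2 * 3.7451e-09)
= 1.055e-34 / 7.4902e-09
= 1.4085e-26 kg*m/s

1.4085e-26


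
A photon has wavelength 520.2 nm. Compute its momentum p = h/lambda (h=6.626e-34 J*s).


p = h / lambda
= 6.626e-34 / (520.2e-9)
= 6.626e-34 / 5.2020e-07
= 1.2737e-27 kg*m/s

1.2737e-27


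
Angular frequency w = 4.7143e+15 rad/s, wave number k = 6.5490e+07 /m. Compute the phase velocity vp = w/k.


vp = w / k
= 4.7143e+15 / 6.5490e+07
= 7.1985e+07 m/s

7.1985e+07


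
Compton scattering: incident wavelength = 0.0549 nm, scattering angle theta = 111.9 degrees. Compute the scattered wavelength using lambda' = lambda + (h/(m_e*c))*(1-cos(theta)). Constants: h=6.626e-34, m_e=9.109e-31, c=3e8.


Compton wavelength: h/(m_e*c) = 2.4247e-12 m
d_lambda = 2.4247e-12 * (1 - cos(111.9 deg))
= 2.4247e-12 * 1.372988
= 3.3291e-12 m = 0.003329 nm
lambda' = 0.0549 + 0.003329
= 0.058229 nm

0.058229


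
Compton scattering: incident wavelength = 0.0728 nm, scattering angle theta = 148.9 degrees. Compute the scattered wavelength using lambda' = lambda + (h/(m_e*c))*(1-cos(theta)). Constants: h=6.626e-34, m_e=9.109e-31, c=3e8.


Compton wavelength: h/(m_e*c) = 2.4247e-12 m
d_lambda = 2.4247e-12 * (1 - cos(148.9 deg))
= 2.4247e-12 * 1.856267
= 4.5009e-12 m = 0.004501 nm
lambda' = 0.0728 + 0.004501
= 0.077301 nm

0.077301


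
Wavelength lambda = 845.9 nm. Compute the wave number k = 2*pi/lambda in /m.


k = 2 * pi / lambda
= 6.2832 / (845.9e-9)
= 6.2832 / 8.4590e-07
= 7.4278e+06 /m

7.4278e+06


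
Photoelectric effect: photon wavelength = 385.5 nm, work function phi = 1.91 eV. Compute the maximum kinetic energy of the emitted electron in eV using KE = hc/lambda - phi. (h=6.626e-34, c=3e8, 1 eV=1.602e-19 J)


E_photon = hc / lambda
= (6.626e-34)(3e8) / (385.5e-9)
= 5.1564e-19 J
= 3.2187 eV
KE = E_photon - phi
= 3.2187 - 1.91
= 1.3087 eV

1.3087


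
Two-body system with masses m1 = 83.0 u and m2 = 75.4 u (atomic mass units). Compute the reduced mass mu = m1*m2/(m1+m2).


mu = m1 * m2 / (m1 + m2)
= 83.0 * 75.4 / (83.0 + 75.4)
= 6258.2 / 158.4
= 39.5088 u

39.5088


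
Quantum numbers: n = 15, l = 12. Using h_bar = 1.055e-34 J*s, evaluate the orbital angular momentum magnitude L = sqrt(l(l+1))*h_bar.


L = sqrt(l*(l+1)) * h_bar
= sqrt(12 * 13) * 1.055e-34
= sqrt(156) * 1.055e-34
= 12.49 * 1.055e-34
= 1.3177e-33 J*s

1.3177e-33


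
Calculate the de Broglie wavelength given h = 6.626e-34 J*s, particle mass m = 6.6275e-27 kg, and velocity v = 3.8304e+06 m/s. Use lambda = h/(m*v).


lambda = h / (m * v)
= 6.626e-34 / (6.6275e-27 * 3.8304e+06)
= 6.626e-34 / 2.5386e-20
= 2.6101e-14 m

2.6101e-14


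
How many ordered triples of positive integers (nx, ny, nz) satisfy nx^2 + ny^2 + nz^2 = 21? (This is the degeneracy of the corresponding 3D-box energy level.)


Enumerate all (nx, ny, nz) with nx^2 + ny^2 + nz^2 = 21:
(1,2,4)
(1,4,2)
(2,1,4)
(2,4,1)
(4,1,2)
(4,2,1)
Total degeneracy = 6

6


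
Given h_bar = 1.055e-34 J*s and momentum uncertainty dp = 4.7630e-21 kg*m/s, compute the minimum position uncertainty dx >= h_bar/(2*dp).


dx = h_bar / (2 * dp)
= 1.055e-34 / (2 * 4.7630e-21)
= 1.055e-34 / 9.5260e-21
= 1.1075e-14 m

1.1075e-14


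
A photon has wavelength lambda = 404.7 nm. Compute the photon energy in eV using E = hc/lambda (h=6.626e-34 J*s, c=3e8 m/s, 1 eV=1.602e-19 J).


E = hc / lambda
= (6.626e-34)(3e8) / (404.7e-9)
= 1.9878e-25 / 4.0470e-07
= 4.9118e-19 J
Converting to eV: 4.9118e-19 / 1.602e-19
= 3.066 eV

3.066


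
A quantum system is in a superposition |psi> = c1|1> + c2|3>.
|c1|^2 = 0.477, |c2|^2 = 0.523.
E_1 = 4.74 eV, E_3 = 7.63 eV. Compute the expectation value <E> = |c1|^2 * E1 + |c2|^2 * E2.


<E> = |c1|^2 * E1 + |c2|^2 * E2
= 0.477 * 4.74 + 0.523 * 7.63
= 2.261 + 3.9905
= 6.2515 eV

6.2515


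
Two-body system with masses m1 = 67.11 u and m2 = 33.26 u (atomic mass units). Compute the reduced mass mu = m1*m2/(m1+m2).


mu = m1 * m2 / (m1 + m2)
= 67.11 * 33.26 / (67.11 + 33.26)
= 2232.0786 / 100.37
= 22.2385 u

22.2385


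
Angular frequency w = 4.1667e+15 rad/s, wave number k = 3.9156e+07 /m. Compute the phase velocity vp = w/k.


vp = w / k
= 4.1667e+15 / 3.9156e+07
= 1.0641e+08 m/s

1.0641e+08


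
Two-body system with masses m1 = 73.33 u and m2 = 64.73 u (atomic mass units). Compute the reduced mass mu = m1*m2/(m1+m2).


mu = m1 * m2 / (m1 + m2)
= 73.33 * 64.73 / (73.33 + 64.73)
= 4746.6509 / 138.06
= 34.3811 u

34.3811


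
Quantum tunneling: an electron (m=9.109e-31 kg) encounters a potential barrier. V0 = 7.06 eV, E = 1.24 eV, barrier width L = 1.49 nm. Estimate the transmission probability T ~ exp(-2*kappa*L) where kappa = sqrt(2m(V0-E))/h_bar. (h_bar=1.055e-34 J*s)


V0 - E = 5.82 eV = 9.3236e-19 J
kappa = sqrt(2 * m * (V0-E)) / h_bar
= sqrt(2 * 9.109e-31 * 9.3236e-19) / 1.055e-34
= 1.2354e+10 /m
2*kappa*L = 2 * 1.2354e+10 * 1.49e-9
= 36.8135
T = exp(-36.8135) = 1.028271e-16

1.028271e-16


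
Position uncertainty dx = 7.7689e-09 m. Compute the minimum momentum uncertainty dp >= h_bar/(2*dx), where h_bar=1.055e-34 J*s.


dp = h_bar / (2 * dx)
= 1.055e-34 / (2 * 7.7689e-09)
= 1.055e-34 / 1.5538e-08
= 6.7899e-27 kg*m/s

6.7899e-27


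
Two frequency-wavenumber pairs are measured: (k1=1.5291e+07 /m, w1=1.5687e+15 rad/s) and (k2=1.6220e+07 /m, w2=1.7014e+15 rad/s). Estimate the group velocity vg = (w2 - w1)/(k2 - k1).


vg = (w2 - w1) / (k2 - k1)
= (1.7014e+15 - 1.5687e+15) / (1.6220e+07 - 1.5291e+07)
= 1.3270e+14 / 9.2900e+05
= 1.4284e+08 m/s

1.4284e+08


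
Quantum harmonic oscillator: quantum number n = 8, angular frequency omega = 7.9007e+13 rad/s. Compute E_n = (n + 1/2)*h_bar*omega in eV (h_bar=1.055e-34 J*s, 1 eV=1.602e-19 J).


E = (n + 1/2) * h_bar * omega
= (8 + 0.5) * 1.055e-34 * 7.9007e+13
= 8.5 * 8.3352e-21
= 7.0850e-20 J
= 0.4423 eV

0.4423


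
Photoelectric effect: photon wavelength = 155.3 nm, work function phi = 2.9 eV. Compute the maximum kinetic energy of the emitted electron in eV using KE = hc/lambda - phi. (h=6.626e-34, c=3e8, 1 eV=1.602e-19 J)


E_photon = hc / lambda
= (6.626e-34)(3e8) / (155.3e-9)
= 1.2800e-18 J
= 7.9899 eV
KE = E_photon - phi
= 7.9899 - 2.9
= 5.0899 eV

5.0899


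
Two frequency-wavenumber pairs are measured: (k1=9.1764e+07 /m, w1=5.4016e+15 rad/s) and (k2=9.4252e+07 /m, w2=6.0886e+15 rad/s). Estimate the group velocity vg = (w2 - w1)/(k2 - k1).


vg = (w2 - w1) / (k2 - k1)
= (6.0886e+15 - 5.4016e+15) / (9.4252e+07 - 9.1764e+07)
= 6.8700e+14 / 2.4880e+06
= 2.7613e+08 m/s

2.7613e+08


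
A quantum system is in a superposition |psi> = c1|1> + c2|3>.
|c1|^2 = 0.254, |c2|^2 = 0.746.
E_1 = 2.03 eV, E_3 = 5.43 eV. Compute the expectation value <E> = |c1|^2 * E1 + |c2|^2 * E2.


<E> = |c1|^2 * E1 + |c2|^2 * E2
= 0.254 * 2.03 + 0.746 * 5.43
= 0.5156 + 4.0508
= 4.5664 eV

4.5664


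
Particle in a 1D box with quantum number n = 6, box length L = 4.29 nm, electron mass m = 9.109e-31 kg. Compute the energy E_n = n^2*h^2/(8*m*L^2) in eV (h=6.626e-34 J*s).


E = n^2 * h^2 / (8 * m * L^2)
= 6^2 * (6.626e-34)^2 / (8 * 9.109e-31 * (4.29e-9)^2)
= 36 * 4.3904e-67 / (8 * 9.109e-31 * 1.8404e-17)
= 1.1785e-19 J
= 0.7356 eV

0.7356


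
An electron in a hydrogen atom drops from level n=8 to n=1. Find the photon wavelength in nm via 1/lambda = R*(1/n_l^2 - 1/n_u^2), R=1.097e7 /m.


1/lambda = R * (1/n_l^2 - 1/n_u^2)
= 1.097e7 * (1/1^2 - 1/8^2)
= 1.097e7 * (1.0 - 0.015625)
= 1.097e7 * 0.984375
= 1.0799e+07 /m
lambda = 1 / 1.0799e+07 = 92.6047 nm

92.6047


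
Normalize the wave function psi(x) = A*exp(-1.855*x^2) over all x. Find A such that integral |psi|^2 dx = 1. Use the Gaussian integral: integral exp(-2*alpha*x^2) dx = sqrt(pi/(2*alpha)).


integral |psi|^2 dx = A^2 * sqrt(pi/(2*alpha)) = 1
A^2 = sqrt(2*alpha/pi)
= sqrt(2 * 1.855 / pi)
= 1.086706
A = sqrt(1.086706)
= 1.0425

1.0425


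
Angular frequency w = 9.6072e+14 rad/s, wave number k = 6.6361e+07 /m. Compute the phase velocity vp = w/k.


vp = w / k
= 9.6072e+14 / 6.6361e+07
= 1.4477e+07 m/s

1.4477e+07


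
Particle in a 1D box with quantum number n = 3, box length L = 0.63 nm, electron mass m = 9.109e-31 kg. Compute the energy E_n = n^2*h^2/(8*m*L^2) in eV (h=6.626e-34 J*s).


E = n^2 * h^2 / (8 * m * L^2)
= 3^2 * (6.626e-34)^2 / (8 * 9.109e-31 * (0.63e-9)^2)
= 9 * 4.3904e-67 / (8 * 9.109e-31 * 3.9690e-19)
= 1.3662e-18 J
= 8.5279 eV

8.5279


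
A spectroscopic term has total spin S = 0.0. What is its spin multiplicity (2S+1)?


Spin multiplicity = 2S + 1
= 2 * 0.0 + 1
= 0.0 + 1
= 1

1


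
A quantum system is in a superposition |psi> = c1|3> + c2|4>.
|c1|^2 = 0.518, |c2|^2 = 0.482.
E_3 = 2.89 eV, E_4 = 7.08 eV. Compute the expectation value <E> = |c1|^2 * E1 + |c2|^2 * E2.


<E> = |c1|^2 * E1 + |c2|^2 * E2
= 0.518 * 2.89 + 0.482 * 7.08
= 1.497 + 3.4126
= 4.9096 eV

4.9096


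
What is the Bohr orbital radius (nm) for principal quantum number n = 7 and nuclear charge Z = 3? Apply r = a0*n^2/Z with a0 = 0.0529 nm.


r = a0 * n^2 / Z
= 0.0529 * 7^2 / 3
= 0.0529 * 49 / 3
= 0.864 nm

0.864


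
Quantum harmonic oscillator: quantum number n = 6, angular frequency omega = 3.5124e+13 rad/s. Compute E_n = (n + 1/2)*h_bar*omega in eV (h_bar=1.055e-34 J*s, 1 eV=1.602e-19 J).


E = (n + 1/2) * h_bar * omega
= (6 + 0.5) * 1.055e-34 * 3.5124e+13
= 6.5 * 3.7056e-21
= 2.4086e-20 J
= 0.1504 eV

0.1504


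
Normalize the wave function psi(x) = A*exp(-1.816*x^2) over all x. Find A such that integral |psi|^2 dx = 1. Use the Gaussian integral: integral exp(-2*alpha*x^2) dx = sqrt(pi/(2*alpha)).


integral |psi|^2 dx = A^2 * sqrt(pi/(2*alpha)) = 1
A^2 = sqrt(2*alpha/pi)
= sqrt(2 * 1.816 / pi)
= 1.075222
A = sqrt(1.075222)
= 1.0369

1.0369


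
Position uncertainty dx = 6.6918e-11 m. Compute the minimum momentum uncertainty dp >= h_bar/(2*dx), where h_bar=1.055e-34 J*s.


dp = h_bar / (2 * dx)
= 1.055e-34 / (2 * 6.6918e-11)
= 1.055e-34 / 1.3384e-10
= 7.8828e-25 kg*m/s

7.8828e-25


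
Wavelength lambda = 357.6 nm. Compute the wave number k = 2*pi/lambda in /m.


k = 2 * pi / lambda
= 6.2832 / (357.6e-9)
= 6.2832 / 3.5760e-07
= 1.7570e+07 /m

1.7570e+07


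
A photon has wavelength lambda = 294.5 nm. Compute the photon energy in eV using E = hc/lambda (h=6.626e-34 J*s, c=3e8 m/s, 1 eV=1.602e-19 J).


E = hc / lambda
= (6.626e-34)(3e8) / (294.5e-9)
= 1.9878e-25 / 2.9450e-07
= 6.7497e-19 J
Converting to eV: 6.7497e-19 / 1.602e-19
= 4.2133 eV

4.2133


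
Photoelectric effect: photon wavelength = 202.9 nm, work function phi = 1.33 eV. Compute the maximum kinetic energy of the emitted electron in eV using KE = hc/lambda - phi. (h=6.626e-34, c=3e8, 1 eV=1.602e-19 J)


E_photon = hc / lambda
= (6.626e-34)(3e8) / (202.9e-9)
= 9.7969e-19 J
= 6.1154 eV
KE = E_photon - phi
= 6.1154 - 1.33
= 4.7854 eV

4.7854
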